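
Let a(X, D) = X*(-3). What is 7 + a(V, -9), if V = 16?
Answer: -41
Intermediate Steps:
a(X, D) = -3*X
7 + a(V, -9) = 7 - 3*16 = 7 - 48 = -41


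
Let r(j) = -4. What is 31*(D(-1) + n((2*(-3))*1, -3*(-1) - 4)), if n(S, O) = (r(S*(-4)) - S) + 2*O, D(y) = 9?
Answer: 279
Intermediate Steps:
n(S, O) = -4 - S + 2*O (n(S, O) = (-4 - S) + 2*O = -4 - S + 2*O)
31*(D(-1) + n((2*(-3))*1, -3*(-1) - 4)) = 31*(9 + (-4 - 2*(-3) + 2*(-3*(-1) - 4))) = 31*(9 + (-4 - (-6) + 2*(3 - 4))) = 31*(9 + (-4 - 1*(-6) + 2*(-1))) = 31*(9 + (-4 + 6 - 2)) = 31*(9 + 0) = 31*9 = 279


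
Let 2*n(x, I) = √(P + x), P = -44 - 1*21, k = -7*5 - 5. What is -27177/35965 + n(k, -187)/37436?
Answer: -27177/35965 + I*√105/74872 ≈ -0.75565 + 0.00013686*I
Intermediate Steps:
k = -40 (k = -35 - 5 = -40)
P = -65 (P = -44 - 21 = -65)
n(x, I) = √(-65 + x)/2
-27177/35965 + n(k, -187)/37436 = -27177/35965 + (√(-65 - 40)/2)/37436 = -27177*1/35965 + (√(-105)/2)*(1/37436) = -27177/35965 + ((I*√105)/2)*(1/37436) = -27177/35965 + (I*√105/2)*(1/37436) = -27177/35965 + I*√105/74872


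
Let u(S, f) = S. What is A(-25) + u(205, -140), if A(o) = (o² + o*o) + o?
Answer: 1430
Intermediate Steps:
A(o) = o + 2*o² (A(o) = (o² + o²) + o = 2*o² + o = o + 2*o²)
A(-25) + u(205, -140) = -25*(1 + 2*(-25)) + 205 = -25*(1 - 50) + 205 = -25*(-49) + 205 = 1225 + 205 = 1430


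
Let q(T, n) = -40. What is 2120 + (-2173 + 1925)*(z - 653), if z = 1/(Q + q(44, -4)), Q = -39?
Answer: 12961304/79 ≈ 1.6407e+5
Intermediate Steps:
z = -1/79 (z = 1/(-39 - 40) = 1/(-79) = -1/79 ≈ -0.012658)
2120 + (-2173 + 1925)*(z - 653) = 2120 + (-2173 + 1925)*(-1/79 - 653) = 2120 - 248*(-51588/79) = 2120 + 12793824/79 = 12961304/79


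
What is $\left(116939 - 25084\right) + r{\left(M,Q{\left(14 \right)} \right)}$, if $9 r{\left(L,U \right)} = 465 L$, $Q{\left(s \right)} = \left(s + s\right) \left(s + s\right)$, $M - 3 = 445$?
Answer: $\frac{345005}{3} \approx 1.15 \cdot 10^{5}$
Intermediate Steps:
$M = 448$ ($M = 3 + 445 = 448$)
$Q{\left(s \right)} = 4 s^{2}$ ($Q{\left(s \right)} = 2 s 2 s = 4 s^{2}$)
$r{\left(L,U \right)} = \frac{155 L}{3}$ ($r{\left(L,U \right)} = \frac{465 L}{9} = \frac{155 L}{3}$)
$\left(116939 - 25084\right) + r{\left(M,Q{\left(14 \right)} \right)} = \left(116939 - 25084\right) + \frac{155}{3} \cdot 448 = 91855 + \frac{69440}{3} = \frac{345005}{3}$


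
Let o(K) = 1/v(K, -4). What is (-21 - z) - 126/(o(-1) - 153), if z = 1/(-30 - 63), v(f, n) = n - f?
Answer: -431383/21390 ≈ -20.168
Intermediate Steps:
o(K) = 1/(-4 - K)
z = -1/93 (z = 1/(-93) = -1/93 ≈ -0.010753)
(-21 - z) - 126/(o(-1) - 153) = (-21 - 1*(-1/93)) - 126/(-1/(4 - 1) - 153) = (-21 + 1/93) - 126/(-1/3 - 153) = -1952/93 - 126/(-1*⅓ - 153) = -1952/93 - 126/(-⅓ - 153) = -1952/93 - 126/(-460/3) = -1952/93 - 126*(-3/460) = -1952/93 + 189/230 = -431383/21390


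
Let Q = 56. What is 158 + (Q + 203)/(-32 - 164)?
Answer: 4387/28 ≈ 156.68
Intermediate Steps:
158 + (Q + 203)/(-32 - 164) = 158 + (56 + 203)/(-32 - 164) = 158 + 259/(-196) = 158 + 259*(-1/196) = 158 - 37/28 = 4387/28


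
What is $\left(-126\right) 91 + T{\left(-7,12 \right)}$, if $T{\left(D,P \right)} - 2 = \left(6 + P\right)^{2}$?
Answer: $-11140$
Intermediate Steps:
$T{\left(D,P \right)} = 2 + \left(6 + P\right)^{2}$
$\left(-126\right) 91 + T{\left(-7,12 \right)} = \left(-126\right) 91 + \left(2 + \left(6 + 12\right)^{2}\right) = -11466 + \left(2 + 18^{2}\right) = -11466 + \left(2 + 324\right) = -11466 + 326 = -11140$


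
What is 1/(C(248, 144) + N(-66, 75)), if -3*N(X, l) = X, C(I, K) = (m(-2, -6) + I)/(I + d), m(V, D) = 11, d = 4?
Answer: 36/829 ≈ 0.043426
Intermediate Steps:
C(I, K) = (11 + I)/(4 + I) (C(I, K) = (11 + I)/(I + 4) = (11 + I)/(4 + I))
N(X, l) = -X/3
1/(C(248, 144) + N(-66, 75)) = 1/((11 + 248)/(4 + 248) - ⅓*(-66)) = 1/(259/252 + 22) = 1/((1/252)*259 + 22) = 1/(37/36 + 22) = 1/(829/36) = 36/829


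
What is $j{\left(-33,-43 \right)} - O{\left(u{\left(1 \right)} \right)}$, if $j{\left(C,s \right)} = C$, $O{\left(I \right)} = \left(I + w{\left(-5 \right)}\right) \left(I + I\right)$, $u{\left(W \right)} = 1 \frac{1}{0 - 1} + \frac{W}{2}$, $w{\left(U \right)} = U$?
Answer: $- \frac{77}{2} \approx -38.5$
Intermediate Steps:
$u{\left(W \right)} = -1 + \frac{W}{2}$ ($u{\left(W \right)} = 1 \frac{1}{0 - 1} + W \frac{1}{2} = 1 \frac{1}{-1} + \frac{W}{2} = 1 \left(-1\right) + \frac{W}{2} = -1 + \frac{W}{2}$)
$O{\left(I \right)} = 2 I \left(-5 + I\right)$ ($O{\left(I \right)} = \left(I - 5\right) \left(I + I\right) = \left(-5 + I\right) 2 I = 2 I \left(-5 + I\right)$)
$j{\left(-33,-43 \right)} - O{\left(u{\left(1 \right)} \right)} = -33 - 2 \left(-1 + \frac{1}{2} \cdot 1\right) \left(-5 + \left(-1 + \frac{1}{2} \cdot 1\right)\right) = -33 - 2 \left(-1 + \frac{1}{2}\right) \left(-5 + \left(-1 + \frac{1}{2}\right)\right) = -33 - 2 \left(- \frac{1}{2}\right) \left(-5 - \frac{1}{2}\right) = -33 - 2 \left(- \frac{1}{2}\right) \left(- \frac{11}{2}\right) = -33 - \frac{11}{2} = - \frac{77}{2}$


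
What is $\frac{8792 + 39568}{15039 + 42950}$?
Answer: $\frac{48360}{57989} \approx 0.83395$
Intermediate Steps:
$\frac{8792 + 39568}{15039 + 42950} = \frac{48360}{57989}$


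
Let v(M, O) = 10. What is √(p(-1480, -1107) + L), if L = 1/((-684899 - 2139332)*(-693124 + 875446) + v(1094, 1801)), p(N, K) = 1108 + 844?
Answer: 3*√39824349857148674077451/13550511694 ≈ 44.181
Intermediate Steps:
p(N, K) = 1952
L = -1/514919444372 (L = 1/((-684899 - 2139332)*(-693124 + 875446) + 10) = 1/(-2824231*182322 + 10) = 1/(-514919444382 + 10) = 1/(-514919444372) = -1/514919444372 ≈ -1.9421e-12)
√(p(-1480, -1107) + L) = √(1952 - 1/514919444372) = √(1005122755414143/514919444372) = 3*√39824349857148674077451/13550511694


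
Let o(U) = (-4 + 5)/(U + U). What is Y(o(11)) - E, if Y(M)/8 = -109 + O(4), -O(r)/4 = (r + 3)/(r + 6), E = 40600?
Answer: -207472/5 ≈ -41494.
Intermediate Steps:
O(r) = -4*(3 + r)/(6 + r) (O(r) = -4*(r + 3)/(r + 6) = -4*(3 + r)/(6 + r))
o(U) = 1/(2*U)
Y(M) = -4472/5 (Y(M) = 8*(-109 + 4*(-3 - 1*4)/(6 + 4)) = 8*(-109 + 4*(-3 - 4)/10) = 8*(-109 + 4*(⅒)*(-7)) = 8*(-109 - 14/5) = 8*(-559/5) = -4472/5)
Y(o(11)) - E = -4472/5 - 1*40600 = -4472/5 - 40600 = -207472/5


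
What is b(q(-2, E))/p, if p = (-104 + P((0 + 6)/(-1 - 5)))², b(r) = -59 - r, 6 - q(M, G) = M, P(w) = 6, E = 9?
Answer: -67/9604 ≈ -0.0069763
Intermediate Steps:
q(M, G) = 6 - M
p = 9604 (p = (-104 + 6)² = (-98)² = 9604)
b(q(-2, E))/p = (-59 - (6 - 1*(-2)))/9604 = (-59 - (6 + 2))*(1/9604) = (-59 - 1*8)*(1/9604) = (-59 - 8)*(1/9604) = -67*1/9604 = -67/9604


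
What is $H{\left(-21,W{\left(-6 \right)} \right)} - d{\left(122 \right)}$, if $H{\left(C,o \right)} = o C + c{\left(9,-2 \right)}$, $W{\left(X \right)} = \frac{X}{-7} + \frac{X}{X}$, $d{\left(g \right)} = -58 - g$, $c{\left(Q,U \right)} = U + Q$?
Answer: $148$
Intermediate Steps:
$c{\left(Q,U \right)} = Q + U$
$W{\left(X \right)} = 1 - \frac{X}{7}$ ($W{\left(X \right)} = X \left(- \frac{1}{7}\right) + 1 = - \frac{X}{7} + 1 = 1 - \frac{X}{7}$)
$H{\left(C,o \right)} = 7 + C o$ ($H{\left(C,o \right)} = o C + \left(9 - 2\right) = C o + 7 = 7 + C o$)
$H{\left(-21,W{\left(-6 \right)} \right)} - d{\left(122 \right)} = \left(7 - 21 \left(1 - - \frac{6}{7}\right)\right) - \left(-58 - 122\right) = \left(7 - 21 \left(1 + \frac{6}{7}\right)\right) - \left(-58 - 122\right) = \left(7 - 39\right) - -180 = \left(7 - 39\right) + 180 = -32 + 180 = 148$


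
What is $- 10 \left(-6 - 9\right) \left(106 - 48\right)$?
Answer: $8700$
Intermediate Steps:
$- 10 \left(-6 - 9\right) \left(106 - 48\right) = \left(-10\right) \left(-15\right) 58 = 150 \cdot 58 = 8700$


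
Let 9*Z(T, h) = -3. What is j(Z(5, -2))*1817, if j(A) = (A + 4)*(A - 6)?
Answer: -379753/9 ≈ -42195.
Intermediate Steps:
Z(T, h) = -⅓ (Z(T, h) = (⅑)*(-3) = -⅓)
j(A) = (-6 + A)*(4 + A) (j(A) = (4 + A)*(-6 + A) = (-6 + A)*(4 + A))
j(Z(5, -2))*1817 = (-24 + (-⅓)² - 2*(-⅓))*1817 = (-24 + ⅑ + ⅔)*1817 = -209/9*1817 = -379753/9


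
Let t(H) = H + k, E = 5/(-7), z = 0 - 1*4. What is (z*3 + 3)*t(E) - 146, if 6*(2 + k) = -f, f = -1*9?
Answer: -1891/14 ≈ -135.07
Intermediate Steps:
z = -4 (z = 0 - 4 = -4)
f = -9
E = -5/7 (E = 5*(-⅐) = -5/7 ≈ -0.71429)
k = -½ (k = -2 + (-1*(-9))/6 = -2 + (⅙)*9 = -2 + 3/2 = -½ ≈ -0.50000)
t(H) = -½ + H (t(H) = H - ½ = -½ + H)
(z*3 + 3)*t(E) - 146 = (-4*3 + 3)*(-½ - 5/7) - 146 = (-12 + 3)*(-17/14) - 146 = -9*(-17/14) - 146 = 153/14 - 146 = -1891/14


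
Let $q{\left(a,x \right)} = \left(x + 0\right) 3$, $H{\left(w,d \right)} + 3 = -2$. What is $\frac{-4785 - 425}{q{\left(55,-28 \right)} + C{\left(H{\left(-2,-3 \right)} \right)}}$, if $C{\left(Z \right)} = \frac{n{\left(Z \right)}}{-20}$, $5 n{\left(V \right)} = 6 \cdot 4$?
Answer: $\frac{65125}{1053} \approx 61.847$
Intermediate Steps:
$H{\left(w,d \right)} = -5$ ($H{\left(w,d \right)} = -3 - 2 = -5$)
$n{\left(V \right)} = \frac{24}{5}$ ($n{\left(V \right)} = \frac{6 \cdot 4}{5} = \frac{1}{5} \cdot 24 = \frac{24}{5}$)
$q{\left(a,x \right)} = 3 x$ ($q{\left(a,x \right)} = x 3 = 3 x$)
$C{\left(Z \right)} = - \frac{6}{25}$ ($C{\left(Z \right)} = \frac{24}{5 \left(-20\right)} = \frac{24}{5} \left(- \frac{1}{20}\right) = - \frac{6}{25}$)
$\frac{-4785 - 425}{q{\left(55,-28 \right)} + C{\left(H{\left(-2,-3 \right)} \right)}} = \frac{-4785 - 425}{3 \left(-28\right) - \frac{6}{25}} = - \frac{5210}{-84 - \frac{6}{25}} = - \frac{5210}{- \frac{2106}{25}} = \left(-5210\right) \left(- \frac{25}{2106}\right) = \frac{65125}{1053}$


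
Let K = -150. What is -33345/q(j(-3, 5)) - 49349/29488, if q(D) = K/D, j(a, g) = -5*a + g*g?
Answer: 262157947/29488 ≈ 8890.3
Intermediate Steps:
j(a, g) = g² - 5*a (j(a, g) = -5*a + g² = g² - 5*a)
q(D) = -150/D
-33345/q(j(-3, 5)) - 49349/29488 = -33345/((-150/(5² - 5*(-3)))) - 49349/29488 = -33345/((-150/(25 + 15))) - 49349*1/29488 = -33345/((-150/40)) - 49349/29488 = -33345/((-150*1/40)) - 49349/29488 = -33345/(-15/4) - 49349/29488 = -33345*(-4/15) - 49349/29488 = 8892 - 49349/29488 = 262157947/29488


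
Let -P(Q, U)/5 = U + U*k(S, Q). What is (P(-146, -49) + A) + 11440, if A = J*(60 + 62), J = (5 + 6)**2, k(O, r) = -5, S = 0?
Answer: 25222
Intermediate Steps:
J = 121 (J = 11**2 = 121)
P(Q, U) = 20*U (P(Q, U) = -5*(U + U*(-5)) = -5*(U - 5*U) = -(-20)*U = 20*U)
A = 14762 (A = 121*(60 + 62) = 121*122 = 14762)
(P(-146, -49) + A) + 11440 = (20*(-49) + 14762) + 11440 = (-980 + 14762) + 11440 = 13782 + 11440 = 25222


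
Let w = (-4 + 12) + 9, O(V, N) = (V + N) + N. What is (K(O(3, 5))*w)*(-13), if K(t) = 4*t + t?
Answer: -14365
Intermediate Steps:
O(V, N) = V + 2*N (O(V, N) = (N + V) + N = V + 2*N)
K(t) = 5*t
w = 17 (w = 8 + 9 = 17)
(K(O(3, 5))*w)*(-13) = ((5*(3 + 2*5))*17)*(-13) = ((5*(3 + 10))*17)*(-13) = ((5*13)*17)*(-13) = (65*17)*(-13) = 1105*(-13) = -14365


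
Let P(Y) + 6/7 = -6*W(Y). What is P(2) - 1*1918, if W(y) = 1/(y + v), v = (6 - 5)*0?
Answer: -13453/7 ≈ -1921.9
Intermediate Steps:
v = 0 (v = 1*0 = 0)
W(y) = 1/y (W(y) = 1/(y + 0) = 1/y)
P(Y) = -6/7 - 6/Y
P(2) - 1*1918 = (-6/7 - 6/2) - 1*1918 = (-6/7 - 6*1/2) - 1918 = (-6/7 - 3) - 1918 = -27/7 - 1918 = -13453/7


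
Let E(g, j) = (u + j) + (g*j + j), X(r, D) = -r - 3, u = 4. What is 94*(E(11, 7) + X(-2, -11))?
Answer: 8836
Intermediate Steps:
X(r, D) = -3 - r
E(g, j) = 4 + 2*j + g*j (E(g, j) = (4 + j) + (g*j + j) = (4 + j) + (j + g*j) = 4 + 2*j + g*j)
94*(E(11, 7) + X(-2, -11)) = 94*((4 + 2*7 + 11*7) + (-3 - 1*(-2))) = 94*((4 + 14 + 77) + (-3 + 2)) = 94*(95 - 1) = 94*94 = 8836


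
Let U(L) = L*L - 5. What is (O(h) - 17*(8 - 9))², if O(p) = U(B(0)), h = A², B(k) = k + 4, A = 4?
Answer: 784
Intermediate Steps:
B(k) = 4 + k
U(L) = -5 + L² (U(L) = L² - 5 = -5 + L²)
h = 16 (h = 4² = 16)
O(p) = 11 (O(p) = -5 + (4 + 0)² = -5 + 4² = -5 + 16 = 11)
(O(h) - 17*(8 - 9))² = (11 - 17*(8 - 9))² = (11 - 17*(-1))² = (11 + 17)² = 28² = 784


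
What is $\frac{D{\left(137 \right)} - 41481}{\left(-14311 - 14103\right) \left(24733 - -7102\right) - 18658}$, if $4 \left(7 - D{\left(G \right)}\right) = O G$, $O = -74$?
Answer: $\frac{77879}{1809156696} \approx 4.3047 \cdot 10^{-5}$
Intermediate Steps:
$D{\left(G \right)} = 7 + \frac{37 G}{2}$ ($D{\left(G \right)} = 7 - \frac{\left(-74\right) G}{4} = 7 + \frac{37 G}{2}$)
$\frac{D{\left(137 \right)} - 41481}{\left(-14311 - 14103\right) \left(24733 - -7102\right) - 18658} = \frac{\left(7 + \frac{37}{2} \cdot 137\right) - 41481}{\left(-14311 - 14103\right) \left(24733 - -7102\right) - 18658} = \frac{\left(7 + \frac{5069}{2}\right) - 41481}{- 28414 \left(24733 + 7102\right) - 18658} = \frac{\frac{5083}{2} - 41481}{\left(-28414\right) 31835 - 18658} = - \frac{77879}{2 \left(-904559690 - 18658\right)} = - \frac{77879}{2 \left(-904578348\right)} = \left(- \frac{77879}{2}\right) \left(- \frac{1}{904578348}\right) = \frac{77879}{1809156696}$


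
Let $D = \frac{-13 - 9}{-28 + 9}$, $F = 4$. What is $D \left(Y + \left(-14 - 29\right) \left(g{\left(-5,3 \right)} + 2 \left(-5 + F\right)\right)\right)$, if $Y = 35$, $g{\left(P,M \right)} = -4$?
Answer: $\frac{6446}{19} \approx 339.26$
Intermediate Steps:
$D = \frac{22}{19}$ ($D = - \frac{22}{-19} = \left(-22\right) \left(- \frac{1}{19}\right) = \frac{22}{19} \approx 1.1579$)
$D \left(Y + \left(-14 - 29\right) \left(g{\left(-5,3 \right)} + 2 \left(-5 + F\right)\right)\right) = \frac{22 \left(35 + \left(-14 - 29\right) \left(-4 + 2 \left(-5 + 4\right)\right)\right)}{19} = \frac{22 \left(35 - 43 \left(-4 + 2 \left(-1\right)\right)\right)}{19} = \frac{22 \left(35 - 43 \left(-4 - 2\right)\right)}{19} = \frac{22 \left(35 - -258\right)}{19} = \frac{22 \left(35 + 258\right)}{19} = \frac{22}{19} \cdot 293 = \frac{6446}{19}$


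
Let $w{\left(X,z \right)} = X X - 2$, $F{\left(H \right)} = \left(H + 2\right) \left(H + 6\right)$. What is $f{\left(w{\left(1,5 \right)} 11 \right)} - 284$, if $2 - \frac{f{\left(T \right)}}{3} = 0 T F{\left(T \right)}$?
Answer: $-278$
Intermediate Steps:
$F{\left(H \right)} = \left(2 + H\right) \left(6 + H\right)$
$w{\left(X,z \right)} = -2 + X^{2}$ ($w{\left(X,z \right)} = X^{2} - 2 = -2 + X^{2}$)
$f{\left(T \right)} = 6$ ($f{\left(T \right)} = 6 - 3 \cdot 0 T \left(12 + T^{2} + 8 T\right) = 6 - 3 \cdot 0 \left(12 + T^{2} + 8 T\right) = 6 - 0 = 6 + 0 = 6$)
$f{\left(w{\left(1,5 \right)} 11 \right)} - 284 = 6 - 284 = -278$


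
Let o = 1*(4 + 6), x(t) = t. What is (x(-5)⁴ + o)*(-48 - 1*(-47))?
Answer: -635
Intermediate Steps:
o = 10 (o = 1*10 = 10)
(x(-5)⁴ + o)*(-48 - 1*(-47)) = ((-5)⁴ + 10)*(-48 - 1*(-47)) = (625 + 10)*(-48 + 47) = 635*(-1) = -635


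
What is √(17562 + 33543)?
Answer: √51105 ≈ 226.06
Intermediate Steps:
√(17562 + 33543) = √51105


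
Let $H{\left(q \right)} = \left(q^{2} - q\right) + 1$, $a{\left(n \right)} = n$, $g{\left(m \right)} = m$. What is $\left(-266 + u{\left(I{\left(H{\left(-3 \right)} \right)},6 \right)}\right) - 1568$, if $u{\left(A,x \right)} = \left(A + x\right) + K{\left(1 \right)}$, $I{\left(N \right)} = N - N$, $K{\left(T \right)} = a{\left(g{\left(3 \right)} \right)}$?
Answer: $-1825$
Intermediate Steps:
$K{\left(T \right)} = 3$
$H{\left(q \right)} = 1 + q^{2} - q$
$I{\left(N \right)} = 0$
$u{\left(A,x \right)} = 3 + A + x$ ($u{\left(A,x \right)} = \left(A + x\right) + 3 = 3 + A + x$)
$\left(-266 + u{\left(I{\left(H{\left(-3 \right)} \right)},6 \right)}\right) - 1568 = \left(-266 + \left(3 + 0 + 6\right)\right) - 1568 = \left(-266 + 9\right) - 1568 = -257 - 1568 = -1825$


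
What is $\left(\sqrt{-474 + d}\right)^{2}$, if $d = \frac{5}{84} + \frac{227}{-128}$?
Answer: $- \frac{1278719}{2688} \approx -475.71$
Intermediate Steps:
$d = - \frac{4607}{2688}$ ($d = 5 \cdot \frac{1}{84} + 227 \left(- \frac{1}{128}\right) = \frac{5}{84} - \frac{227}{128} = - \frac{4607}{2688} \approx -1.7139$)
$\left(\sqrt{-474 + d}\right)^{2} = \left(\sqrt{-474 - \frac{4607}{2688}}\right)^{2} = \left(\sqrt{- \frac{1278719}{2688}}\right)^{2} = \left(\frac{i \sqrt{53706198}}{336}\right)^{2} = - \frac{1278719}{2688}$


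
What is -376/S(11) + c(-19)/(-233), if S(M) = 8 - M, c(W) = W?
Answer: 87665/699 ≈ 125.41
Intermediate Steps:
-376/S(11) + c(-19)/(-233) = -376/(8 - 1*11) - 19/(-233) = -376/(8 - 11) - 19*(-1/233) = -376/(-3) + 19/233 = -376*(-⅓) + 19/233 = 376/3 + 19/233 = 87665/699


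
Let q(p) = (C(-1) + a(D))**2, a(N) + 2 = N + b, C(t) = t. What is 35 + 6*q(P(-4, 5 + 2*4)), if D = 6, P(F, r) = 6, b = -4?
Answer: 41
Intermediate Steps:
a(N) = -6 + N (a(N) = -2 + (N - 4) = -2 + (-4 + N) = -6 + N)
q(p) = 1 (q(p) = (-1 + (-6 + 6))**2 = (-1 + 0)**2 = (-1)**2 = 1)
35 + 6*q(P(-4, 5 + 2*4)) = 35 + 6*1 = 35 + 6 = 41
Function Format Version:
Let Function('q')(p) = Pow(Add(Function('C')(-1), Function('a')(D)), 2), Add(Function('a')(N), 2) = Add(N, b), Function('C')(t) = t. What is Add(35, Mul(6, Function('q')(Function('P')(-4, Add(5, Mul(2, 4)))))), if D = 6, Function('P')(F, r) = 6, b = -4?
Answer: 41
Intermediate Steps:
Function('a')(N) = Add(-6, N) (Function('a')(N) = Add(-2, Add(N, -4)) = Add(-2, Add(-4, N)) = Add(-6, N))
Function('q')(p) = 1 (Function('q')(p) = Pow(Add(-1, Add(-6, 6)), 2) = Pow(Add(-1, 0), 2) = Pow(-1, 2) = 1)
Add(35, Mul(6, Function('q')(Function('P')(-4, Add(5, Mul(2, 4)))))) = Add(35, Mul(6, 1)) = Add(35, 6) = 41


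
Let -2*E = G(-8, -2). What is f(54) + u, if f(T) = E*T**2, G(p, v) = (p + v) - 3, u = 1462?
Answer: 20416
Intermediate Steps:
G(p, v) = -3 + p + v
E = 13/2 (E = -(-3 - 8 - 2)/2 = -1/2*(-13) = 13/2 ≈ 6.5000)
f(T) = 13*T**2/2
f(54) + u = (13/2)*54**2 + 1462 = (13/2)*2916 + 1462 = 18954 + 1462 = 20416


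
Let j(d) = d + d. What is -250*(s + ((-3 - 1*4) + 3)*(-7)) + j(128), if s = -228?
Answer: 50256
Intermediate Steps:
j(d) = 2*d
-250*(s + ((-3 - 1*4) + 3)*(-7)) + j(128) = -250*(-228 + ((-3 - 1*4) + 3)*(-7)) + 2*128 = -250*(-228 + ((-3 - 4) + 3)*(-7)) + 256 = -250*(-228 + (-7 + 3)*(-7)) + 256 = -250*(-228 - 4*(-7)) + 256 = -250*(-228 + 28) + 256 = -250*(-200) + 256 = 50000 + 256 = 50256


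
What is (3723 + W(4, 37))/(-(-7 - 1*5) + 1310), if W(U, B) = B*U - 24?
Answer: 3847/1322 ≈ 2.9100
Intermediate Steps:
W(U, B) = -24 + B*U
(3723 + W(4, 37))/(-(-7 - 1*5) + 1310) = (3723 + (-24 + 37*4))/(-(-7 - 1*5) + 1310) = (3723 + (-24 + 148))/(-(-7 - 5) + 1310) = (3723 + 124)/(-1*(-12) + 1310) = 3847/(12 + 1310) = 3847/1322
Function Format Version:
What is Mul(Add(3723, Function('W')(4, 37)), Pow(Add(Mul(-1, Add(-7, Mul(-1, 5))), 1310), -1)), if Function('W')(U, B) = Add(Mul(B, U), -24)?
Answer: Rational(3847, 1322) ≈ 2.9100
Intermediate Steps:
Function('W')(U, B) = Add(-24, Mul(B, U))
Mul(Add(3723, Function('W')(4, 37)), Pow(Add(Mul(-1, Add(-7, Mul(-1, 5))), 1310), -1)) = Mul(Add(3723, Add(-24, Mul(37, 4))), Pow(Add(Mul(-1, Add(-7, Mul(-1, 5))), 1310), -1)) = Mul(Add(3723, Add(-24, 148)), Pow(Add(Mul(-1, Add(-7, -5)), 1310), -1)) = Mul(Add(3723, 124), Pow(Add(Mul(-1, -12), 1310), -1)) = Mul(3847, Pow(Add(12, 1310), -1)) = Mul(3847, Pow(1322, -1)) = Mul(3847, Rational(1, 1322)) = Rational(3847, 1322)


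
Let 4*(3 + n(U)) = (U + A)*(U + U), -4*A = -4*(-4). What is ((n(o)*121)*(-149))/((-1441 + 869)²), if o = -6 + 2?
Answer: -149/208 ≈ -0.71635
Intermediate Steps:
A = -4 (A = -(-1)*(-4) = -¼*16 = -4)
o = -4
n(U) = -3 + U*(-4 + U)/2 (n(U) = -3 + ((U - 4)*(U + U))/4 = -3 + ((-4 + U)*(2*U))/4 = -3 + (2*U*(-4 + U))/4 = -3 + U*(-4 + U)/2)
((n(o)*121)*(-149))/((-1441 + 869)²) = (((-3 + (½)*(-4)² - 2*(-4))*121)*(-149))/((-1441 + 869)²) = (((-3 + (½)*16 + 8)*121)*(-149))/((-572)²) = (((-3 + 8 + 8)*121)*(-149))/327184 = ((13*121)*(-149))*(1/327184) = (1573*(-149))*(1/327184) = -234377*1/327184 = -149/208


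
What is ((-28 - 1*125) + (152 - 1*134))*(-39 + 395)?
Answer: -48060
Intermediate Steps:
((-28 - 1*125) + (152 - 1*134))*(-39 + 395) = ((-28 - 125) + (152 - 134))*356 = (-153 + 18)*356 = -135*356 = -48060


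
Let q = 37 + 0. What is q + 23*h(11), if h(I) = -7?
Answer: -124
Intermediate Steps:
q = 37
q + 23*h(11) = 37 + 23*(-7) = 37 - 161 = -124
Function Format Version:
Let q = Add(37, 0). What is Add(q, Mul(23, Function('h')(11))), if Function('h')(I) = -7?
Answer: -124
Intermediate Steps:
q = 37
Add(q, Mul(23, Function('h')(11))) = Add(37, Mul(23, -7)) = Add(37, -161) = -124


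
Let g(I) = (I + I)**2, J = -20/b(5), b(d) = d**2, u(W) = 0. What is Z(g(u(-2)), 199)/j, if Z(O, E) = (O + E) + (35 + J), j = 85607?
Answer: 1166/428035 ≈ 0.0027241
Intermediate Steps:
J = -4/5 (J = -20/(5**2) = -20/25 = -20*1/25 = -4/5 ≈ -0.80000)
g(I) = 4*I**2 (g(I) = (2*I)**2 = 4*I**2)
Z(O, E) = 171/5 + E + O (Z(O, E) = (O + E) + (35 - 4/5) = (E + O) + 171/5 = 171/5 + E + O)
Z(g(u(-2)), 199)/j = (171/5 + 199 + 4*0**2)/85607 = (171/5 + 199 + 4*0)*(1/85607) = (171/5 + 199 + 0)*(1/85607) = (1166/5)*(1/85607) = 1166/428035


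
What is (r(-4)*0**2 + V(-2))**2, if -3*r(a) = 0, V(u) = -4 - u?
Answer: 4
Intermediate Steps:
r(a) = 0 (r(a) = -1/3*0 = 0)
(r(-4)*0**2 + V(-2))**2 = (0*0**2 + (-4 - 1*(-2)))**2 = (0*0 + (-4 + 2))**2 = (0 - 2)**2 = (-2)**2 = 4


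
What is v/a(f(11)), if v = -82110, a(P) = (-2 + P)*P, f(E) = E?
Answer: -27370/33 ≈ -829.39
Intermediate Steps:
a(P) = P*(-2 + P)
v/a(f(11)) = -82110*1/(11*(-2 + 11)) = -82110/(11*9) = -82110/99 = -82110*1/99 = -27370/33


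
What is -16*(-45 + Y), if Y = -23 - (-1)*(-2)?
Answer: 1120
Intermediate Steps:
Y = -25 (Y = -23 - 1*2 = -23 - 2 = -25)
-16*(-45 + Y) = -16*(-45 - 25) = -16*(-70) = 1120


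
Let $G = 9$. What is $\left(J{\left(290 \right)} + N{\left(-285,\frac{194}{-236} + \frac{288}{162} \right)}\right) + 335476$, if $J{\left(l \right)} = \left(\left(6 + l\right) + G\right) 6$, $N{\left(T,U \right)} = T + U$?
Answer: $\frac{357917317}{1062} \approx 3.3702 \cdot 10^{5}$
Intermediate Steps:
$J{\left(l \right)} = 90 + 6 l$ ($J{\left(l \right)} = \left(\left(6 + l\right) + 9\right) 6 = \left(15 + l\right) 6 = 90 + 6 l$)
$\left(J{\left(290 \right)} + N{\left(-285,\frac{194}{-236} + \frac{288}{162} \right)}\right) + 335476 = \left(\left(90 + 6 \cdot 290\right) + \left(-285 + \left(\frac{194}{-236} + \frac{288}{162}\right)\right)\right) + 335476 = \left(\left(90 + 1740\right) + \left(-285 + \left(194 \left(- \frac{1}{236}\right) + 288 \cdot \frac{1}{162}\right)\right)\right) + 335476 = \left(1830 + \left(-285 + \left(- \frac{97}{118} + \frac{16}{9}\right)\right)\right) + 335476 = \left(1830 + \left(-285 + \frac{1015}{1062}\right)\right) + 335476 = \left(1830 - \frac{301655}{1062}\right) + 335476 = \frac{1641805}{1062} + 335476 = \frac{357917317}{1062}$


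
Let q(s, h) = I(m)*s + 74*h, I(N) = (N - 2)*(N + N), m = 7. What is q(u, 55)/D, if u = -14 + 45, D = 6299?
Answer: 6240/6299 ≈ 0.99063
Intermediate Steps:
I(N) = 2*N*(-2 + N) (I(N) = (-2 + N)*(2*N) = 2*N*(-2 + N))
u = 31
q(s, h) = 70*s + 74*h (q(s, h) = (2*7*(-2 + 7))*s + 74*h = (2*7*5)*s + 74*h = 70*s + 74*h)
q(u, 55)/D = (70*31 + 74*55)/6299 = (2170 + 4070)*(1/6299) = 6240*(1/6299) = 6240/6299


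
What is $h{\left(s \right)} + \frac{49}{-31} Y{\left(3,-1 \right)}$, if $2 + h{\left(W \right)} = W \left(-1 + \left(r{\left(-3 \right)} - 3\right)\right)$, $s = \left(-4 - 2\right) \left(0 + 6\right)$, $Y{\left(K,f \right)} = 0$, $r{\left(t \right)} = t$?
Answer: $250$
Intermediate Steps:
$s = -36$ ($s = \left(-6\right) 6 = -36$)
$h{\left(W \right)} = -2 - 7 W$ ($h{\left(W \right)} = -2 + W \left(-1 - 6\right) = -2 + W \left(-7\right) = -2 - 7 W$)
$h{\left(s \right)} + \frac{49}{-31} Y{\left(3,-1 \right)} = \left(-2 - -252\right) + \frac{49}{-31} \cdot 0 = \left(-2 + 252\right) + 49 \left(- \frac{1}{31}\right) 0 = 250 - 0 = 250 + 0 = 250$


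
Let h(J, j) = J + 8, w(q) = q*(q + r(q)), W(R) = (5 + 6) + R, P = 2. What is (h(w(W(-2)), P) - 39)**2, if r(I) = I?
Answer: 17161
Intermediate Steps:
W(R) = 11 + R
w(q) = 2*q**2 (w(q) = q*(q + q) = q*(2*q) = 2*q**2)
h(J, j) = 8 + J
(h(w(W(-2)), P) - 39)**2 = ((8 + 2*(11 - 2)**2) - 39)**2 = ((8 + 2*9**2) - 39)**2 = ((8 + 2*81) - 39)**2 = ((8 + 162) - 39)**2 = (170 - 39)**2 = 131**2 = 17161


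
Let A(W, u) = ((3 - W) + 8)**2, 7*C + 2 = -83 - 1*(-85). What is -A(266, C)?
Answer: -65025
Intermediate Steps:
C = 0 (C = -2/7 + (-83 - 1*(-85))/7 = -2/7 + (-83 + 85)/7 = -2/7 + (1/7)*2 = -2/7 + 2/7 = 0)
A(W, u) = (11 - W)**2
-A(266, C) = -(-11 + 266)**2 = -1*255**2 = -1*65025 = -65025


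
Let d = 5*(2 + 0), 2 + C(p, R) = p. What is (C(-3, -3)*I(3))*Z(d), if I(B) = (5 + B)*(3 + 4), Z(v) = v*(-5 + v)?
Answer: -14000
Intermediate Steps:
C(p, R) = -2 + p
d = 10 (d = 5*2 = 10)
I(B) = 35 + 7*B (I(B) = (5 + B)*7 = 35 + 7*B)
(C(-3, -3)*I(3))*Z(d) = ((-2 - 3)*(35 + 7*3))*(10*(-5 + 10)) = (-5*(35 + 21))*(10*5) = -5*56*50 = -280*50 = -14000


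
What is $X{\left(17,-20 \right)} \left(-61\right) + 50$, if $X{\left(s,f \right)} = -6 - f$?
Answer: $-804$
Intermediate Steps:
$X{\left(17,-20 \right)} \left(-61\right) + 50 = \left(-6 - -20\right) \left(-61\right) + 50 = \left(-6 + 20\right) \left(-61\right) + 50 = 14 \left(-61\right) + 50 = -854 + 50 = -804$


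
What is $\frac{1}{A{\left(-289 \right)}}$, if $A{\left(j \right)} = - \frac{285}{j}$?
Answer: $\frac{289}{285} \approx 1.014$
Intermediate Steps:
$\frac{1}{A{\left(-289 \right)}} = \frac{1}{\left(-285\right) \frac{1}{-289}} = \frac{1}{\left(-285\right) \left(- \frac{1}{289}\right)} = \frac{1}{\frac{285}{289}} = \frac{289}{285}$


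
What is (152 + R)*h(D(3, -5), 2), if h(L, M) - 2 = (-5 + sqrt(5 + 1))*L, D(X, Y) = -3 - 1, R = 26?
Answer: 3916 - 712*sqrt(6) ≈ 2172.0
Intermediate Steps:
D(X, Y) = -4
h(L, M) = 2 + L*(-5 + sqrt(6)) (h(L, M) = 2 + (-5 + sqrt(5 + 1))*L = 2 + (-5 + sqrt(6))*L = 2 + L*(-5 + sqrt(6)))
(152 + R)*h(D(3, -5), 2) = (152 + 26)*(2 - 5*(-4) - 4*sqrt(6)) = 178*(2 + 20 - 4*sqrt(6)) = 178*(22 - 4*sqrt(6)) = 3916 - 712*sqrt(6)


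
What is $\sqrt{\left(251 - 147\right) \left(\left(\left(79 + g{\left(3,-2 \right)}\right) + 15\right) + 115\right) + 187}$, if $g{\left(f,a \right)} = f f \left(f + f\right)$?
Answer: $\sqrt{27539} \approx 165.95$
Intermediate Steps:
$g{\left(f,a \right)} = 2 f^{3}$ ($g{\left(f,a \right)} = f^{2} \cdot 2 f = 2 f^{3}$)
$\sqrt{\left(251 - 147\right) \left(\left(\left(79 + g{\left(3,-2 \right)}\right) + 15\right) + 115\right) + 187} = \sqrt{\left(251 - 147\right) \left(\left(\left(79 + 2 \cdot 3^{3}\right) + 15\right) + 115\right) + 187} = \sqrt{104 \left(\left(\left(79 + 2 \cdot 27\right) + 15\right) + 115\right) + 187} = \sqrt{104 \left(\left(\left(79 + 54\right) + 15\right) + 115\right) + 187} = \sqrt{104 \left(\left(133 + 15\right) + 115\right) + 187} = \sqrt{104 \left(148 + 115\right) + 187} = \sqrt{104 \cdot 263 + 187} = \sqrt{27352 + 187} = \sqrt{27539}$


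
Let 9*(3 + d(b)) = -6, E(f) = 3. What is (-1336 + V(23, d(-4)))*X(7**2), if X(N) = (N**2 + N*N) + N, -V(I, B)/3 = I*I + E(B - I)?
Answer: -14223132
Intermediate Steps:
d(b) = -11/3 (d(b) = -3 + (1/9)*(-6) = -3 - 2/3 = -11/3)
V(I, B) = -9 - 3*I**2 (V(I, B) = -3*(I*I + 3) = -3*(I**2 + 3) = -3*(3 + I**2) = -9 - 3*I**2)
X(N) = N + 2*N**2 (X(N) = (N**2 + N**2) + N = 2*N**2 + N = N + 2*N**2)
(-1336 + V(23, d(-4)))*X(7**2) = (-1336 + (-9 - 3*23**2))*(7**2*(1 + 2*7**2)) = (-1336 + (-9 - 3*529))*(49*(1 + 2*49)) = (-1336 + (-9 - 1587))*(49*(1 + 98)) = (-1336 - 1596)*(49*99) = -2932*4851 = -14223132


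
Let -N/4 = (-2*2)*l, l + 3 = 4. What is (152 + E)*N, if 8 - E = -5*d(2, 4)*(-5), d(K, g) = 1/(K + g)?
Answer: 7480/3 ≈ 2493.3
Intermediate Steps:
l = 1 (l = -3 + 4 = 1)
E = 23/6 (E = 8 - (-5/(2 + 4))*(-5) = 8 - (-5/6)*(-5) = 8 - (-5*1/6)*(-5) = 8 - (-5)*(-5)/6 = 8 - 1*25/6 = 8 - 25/6 = 23/6 ≈ 3.8333)
N = 16 (N = -4*(-2*2) = -(-16) = -4*(-4) = 16)
(152 + E)*N = (152 + 23/6)*16 = (935/6)*16 = 7480/3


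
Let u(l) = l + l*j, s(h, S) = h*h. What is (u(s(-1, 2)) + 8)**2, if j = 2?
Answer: 121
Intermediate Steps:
s(h, S) = h**2
u(l) = 3*l (u(l) = l + l*2 = l + 2*l = 3*l)
(u(s(-1, 2)) + 8)**2 = (3*(-1)**2 + 8)**2 = (3*1 + 8)**2 = (3 + 8)**2 = 11**2 = 121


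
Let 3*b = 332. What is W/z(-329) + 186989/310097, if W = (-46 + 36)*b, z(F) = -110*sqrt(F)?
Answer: 186989/310097 - 332*I*sqrt(329)/10857 ≈ 0.603 - 0.55466*I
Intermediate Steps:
b = 332/3 (b = (1/3)*332 = 332/3 ≈ 110.67)
W = -3320/3 (W = (-46 + 36)*(332/3) = -10*332/3 = -3320/3 ≈ -1106.7)
W/z(-329) + 186989/310097 = -3320*I*sqrt(329)/36190/3 + 186989/310097 = -332*I*sqrt(329)/10857 + 186989/310097 = 186989/310097 - 332*I*sqrt(329)/10857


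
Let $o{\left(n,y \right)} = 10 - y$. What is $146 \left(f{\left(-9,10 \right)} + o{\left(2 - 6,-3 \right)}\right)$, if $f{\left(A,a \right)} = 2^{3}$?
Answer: $3066$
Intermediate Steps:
$f{\left(A,a \right)} = 8$
$146 \left(f{\left(-9,10 \right)} + o{\left(2 - 6,-3 \right)}\right) = 146 \left(8 + \left(10 - -3\right)\right) = 146 \left(8 + \left(10 + 3\right)\right) = 146 \left(8 + 13\right) = 146 \cdot 21 = 3066$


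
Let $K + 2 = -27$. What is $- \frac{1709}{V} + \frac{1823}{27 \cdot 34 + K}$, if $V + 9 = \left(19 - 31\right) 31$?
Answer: $\frac{17432}{2667} \approx 6.5362$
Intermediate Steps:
$K = -29$ ($K = -2 - 27 = -29$)
$V = -381$ ($V = -9 + \left(19 - 31\right) 31 = -9 - 372 = -381$)
$- \frac{1709}{V} + \frac{1823}{27 \cdot 34 + K} = - \frac{1709}{-381} + \frac{1823}{27 \cdot 34 - 29} = \left(-1709\right) \left(- \frac{1}{381}\right) + \frac{1823}{918 - 29} = \frac{1709}{381} + \frac{1823}{889} = \frac{17432}{2667}$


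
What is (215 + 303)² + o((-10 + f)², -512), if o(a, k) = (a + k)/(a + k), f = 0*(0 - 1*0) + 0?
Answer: 268325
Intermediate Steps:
f = 0 (f = 0*(0 + 0) + 0 = 0*0 + 0 = 0 + 0 = 0)
o(a, k) = 1
(215 + 303)² + o((-10 + f)², -512) = (215 + 303)² + 1 = 518² + 1 = 268324 + 1 = 268325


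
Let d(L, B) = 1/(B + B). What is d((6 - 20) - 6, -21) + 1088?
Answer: 45695/42 ≈ 1088.0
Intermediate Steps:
d(L, B) = 1/(2*B)
d((6 - 20) - 6, -21) + 1088 = (1/2)/(-21) + 1088 = (1/2)*(-1/21) + 1088 = -1/42 + 1088 = 45695/42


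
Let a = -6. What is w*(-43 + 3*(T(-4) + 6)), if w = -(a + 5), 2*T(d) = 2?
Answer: -22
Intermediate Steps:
T(d) = 1 (T(d) = (½)*2 = 1)
w = 1 (w = -(-6 + 5) = -1*(-1) = 1)
w*(-43 + 3*(T(-4) + 6)) = 1*(-43 + 3*(1 + 6)) = 1*(-43 + 3*7) = 1*(-43 + 21) = 1*(-22) = -22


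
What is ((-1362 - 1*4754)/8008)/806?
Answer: -139/146692 ≈ -0.00094756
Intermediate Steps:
((-1362 - 1*4754)/8008)/806 = ((-1362 - 4754)*(1/8008))*(1/806) = -6116*1/8008*(1/806) = -139/182*1/806 = -139/146692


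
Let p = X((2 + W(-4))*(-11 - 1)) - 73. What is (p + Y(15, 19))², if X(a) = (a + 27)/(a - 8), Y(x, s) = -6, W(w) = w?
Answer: 1471369/256 ≈ 5747.5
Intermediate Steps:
X(a) = (27 + a)/(-8 + a)
p = -1117/16 (p = (27 + (2 - 4)*(-11 - 1))/(-8 + (2 - 4)*(-11 - 1)) - 73 = (27 - 2*(-12))/(-8 - 2*(-12)) - 73 = (27 + 24)/(-8 + 24) - 73 = 51/16 - 73 = -1117/16 ≈ -69.813)
(p + Y(15, 19))² = (-1117/16 - 6)² = (-1213/16)² = 1471369/256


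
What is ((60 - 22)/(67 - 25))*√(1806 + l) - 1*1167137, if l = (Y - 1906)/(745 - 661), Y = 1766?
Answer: -1167137 + 19*√16239/63 ≈ -1.1671e+6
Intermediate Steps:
l = -5/3 (l = (1766 - 1906)/(745 - 661) = -140/84 = -140*1/84 = -5/3 ≈ -1.6667)
((60 - 22)/(67 - 25))*√(1806 + l) - 1*1167137 = ((60 - 22)/(67 - 25))*√(1806 - 5/3) - 1*1167137 = (38/42)*√(5413/3) - 1167137 = (38*(1/42))*(√16239/3) - 1167137 = 19*(√16239/3)/21 - 1167137 = 19*√16239/63 - 1167137 = -1167137 + 19*√16239/63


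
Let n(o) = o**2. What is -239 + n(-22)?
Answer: 245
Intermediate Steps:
-239 + n(-22) = -239 + (-22)**2 = -239 + 484 = 245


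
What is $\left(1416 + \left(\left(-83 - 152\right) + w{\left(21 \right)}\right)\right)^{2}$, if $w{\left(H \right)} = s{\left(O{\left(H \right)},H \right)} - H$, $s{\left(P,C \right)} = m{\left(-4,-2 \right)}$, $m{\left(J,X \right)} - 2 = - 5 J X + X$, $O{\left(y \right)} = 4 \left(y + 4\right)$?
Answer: $1254400$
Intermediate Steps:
$O{\left(y \right)} = 16 + 4 y$ ($O{\left(y \right)} = 4 \left(4 + y\right) = 16 + 4 y$)
$m{\left(J,X \right)} = 2 + X - 5 J X$ ($m{\left(J,X \right)} = 2 + \left(- 5 J X + X\right) = 2 - \left(- X + 5 J X\right) = 2 + X - 5 J X$)
$s{\left(P,C \right)} = -40$ ($s{\left(P,C \right)} = 2 - 2 - \left(-20\right) \left(-2\right) = 2 - 2 - 40 = -40$)
$w{\left(H \right)} = -40 - H$
$\left(1416 + \left(\left(-83 - 152\right) + w{\left(21 \right)}\right)\right)^{2} = \left(1416 - 296\right)^{2} = 1120^{2} = 1254400$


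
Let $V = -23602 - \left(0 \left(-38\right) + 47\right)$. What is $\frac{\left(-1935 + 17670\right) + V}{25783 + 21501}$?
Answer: $- \frac{3957}{23642} \approx -0.16737$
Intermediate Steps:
$V = -23649$ ($V = -23602 - \left(0 + 47\right) = -23602 - 47 = -23649$)
$\frac{\left(-1935 + 17670\right) + V}{25783 + 21501} = \frac{\left(-1935 + 17670\right) - 23649}{25783 + 21501} = \frac{15735 - 23649}{47284} = \left(-7914\right) \frac{1}{47284} = - \frac{3957}{23642}$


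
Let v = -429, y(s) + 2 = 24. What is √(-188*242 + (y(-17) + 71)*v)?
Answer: I*√85393 ≈ 292.22*I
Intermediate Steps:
y(s) = 22 (y(s) = -2 + 24 = 22)
√(-188*242 + (y(-17) + 71)*v) = √(-188*242 + (22 + 71)*(-429)) = √(-45496 + 93*(-429)) = √(-45496 - 39897) = √(-85393) = I*√85393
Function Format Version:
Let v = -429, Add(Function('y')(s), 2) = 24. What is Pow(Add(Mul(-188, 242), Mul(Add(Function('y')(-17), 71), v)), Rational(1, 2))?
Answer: Mul(I, Pow(85393, Rational(1, 2))) ≈ Mul(292.22, I)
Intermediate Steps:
Function('y')(s) = 22 (Function('y')(s) = Add(-2, 24) = 22)
Pow(Add(Mul(-188, 242), Mul(Add(Function('y')(-17), 71), v)), Rational(1, 2)) = Pow(Add(Mul(-188, 242), Mul(Add(22, 71), -429)), Rational(1, 2)) = Pow(Add(-45496, Mul(93, -429)), Rational(1, 2)) = Pow(Add(-45496, -39897), Rational(1, 2)) = Pow(-85393, Rational(1, 2)) = Mul(I, Pow(85393, Rational(1, 2)))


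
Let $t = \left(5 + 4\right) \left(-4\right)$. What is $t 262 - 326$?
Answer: $-9758$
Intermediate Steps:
$t = -36$ ($t = 9 \left(-4\right) = -36$)
$t 262 - 326 = \left(-36\right) 262 - 326 = -9432 - 326 = -9758$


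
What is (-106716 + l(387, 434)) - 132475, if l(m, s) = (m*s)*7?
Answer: 936515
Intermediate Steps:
l(m, s) = 7*m*s
(-106716 + l(387, 434)) - 132475 = (-106716 + 7*387*434) - 132475 = (-106716 + 1175706) - 132475 = 1068990 - 132475 = 936515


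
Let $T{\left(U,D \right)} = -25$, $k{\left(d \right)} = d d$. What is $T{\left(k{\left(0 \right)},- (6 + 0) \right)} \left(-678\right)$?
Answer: $16950$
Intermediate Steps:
$k{\left(d \right)} = d^{2}$
$T{\left(k{\left(0 \right)},- (6 + 0) \right)} \left(-678\right) = \left(-25\right) \left(-678\right) = 16950$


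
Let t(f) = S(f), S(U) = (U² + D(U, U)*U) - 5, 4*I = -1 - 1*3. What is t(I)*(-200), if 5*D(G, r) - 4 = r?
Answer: 920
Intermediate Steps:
I = -1 (I = (-1 - 1*3)/4 = (-1 - 3)/4 = (¼)*(-4) = -1)
D(G, r) = ⅘ + r/5
S(U) = -5 + U² + U*(⅘ + U/5) (S(U) = (U² + (⅘ + U/5)*U) - 5 = (U² + U*(⅘ + U/5)) - 5 = -5 + U² + U*(⅘ + U/5))
t(f) = -5 + 4*f/5 + 6*f²/5
t(I)*(-200) = (-5 + (⅘)*(-1) + (6/5)*(-1)²)*(-200) = (-5 - ⅘ + (6/5)*1)*(-200) = (-5 - ⅘ + 6/5)*(-200) = -23/5*(-200) = 920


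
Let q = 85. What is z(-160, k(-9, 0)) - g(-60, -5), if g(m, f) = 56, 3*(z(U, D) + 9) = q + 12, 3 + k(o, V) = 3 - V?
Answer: -98/3 ≈ -32.667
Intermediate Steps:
k(o, V) = -V (k(o, V) = -3 + (3 - V) = -V)
z(U, D) = 70/3 (z(U, D) = -9 + (85 + 12)/3 = -9 + (1/3)*97 = -9 + 97/3 = 70/3)
z(-160, k(-9, 0)) - g(-60, -5) = 70/3 - 1*56 = 70/3 - 56 = -98/3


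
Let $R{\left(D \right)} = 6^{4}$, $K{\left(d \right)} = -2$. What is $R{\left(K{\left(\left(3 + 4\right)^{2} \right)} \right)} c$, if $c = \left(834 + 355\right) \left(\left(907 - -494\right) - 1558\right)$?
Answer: $-241928208$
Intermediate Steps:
$R{\left(D \right)} = 1296$
$c = -186673$ ($c = 1189 \left(\left(907 + 494\right) - 1558\right) = 1189 \left(1401 - 1558\right) = 1189 \left(-157\right) = -186673$)
$R{\left(K{\left(\left(3 + 4\right)^{2} \right)} \right)} c = 1296 \left(-186673\right) = -241928208$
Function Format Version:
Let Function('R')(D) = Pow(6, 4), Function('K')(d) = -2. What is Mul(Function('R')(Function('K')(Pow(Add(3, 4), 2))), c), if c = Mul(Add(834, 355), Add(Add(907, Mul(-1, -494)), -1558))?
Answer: -241928208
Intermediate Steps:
Function('R')(D) = 1296
c = -186673 (c = Mul(1189, Add(Add(907, 494), -1558)) = Mul(1189, Add(1401, -1558)) = Mul(1189, -157) = -186673)
Mul(Function('R')(Function('K')(Pow(Add(3, 4), 2))), c) = Mul(1296, -186673) = -241928208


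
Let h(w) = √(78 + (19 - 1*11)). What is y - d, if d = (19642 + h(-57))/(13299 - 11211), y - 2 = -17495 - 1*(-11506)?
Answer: -6260249/1044 - √86/2088 ≈ -5996.4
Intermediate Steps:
h(w) = √86 (h(w) = √(78 + (19 - 11)) = √(78 + 8) = √86)
y = -5987 (y = 2 + (-17495 - 1*(-11506)) = 2 + (-17495 + 11506) = 2 - 5989 = -5987)
d = 9821/1044 + √86/2088 (d = (19642 + √86)/(13299 - 11211) = (19642 + √86)/2088 = (19642 + √86)*(1/2088) = 9821/1044 + √86/2088 ≈ 9.4115)
y - d = -5987 - (9821/1044 + √86/2088) = -5987 + (-9821/1044 - √86/2088) = -6260249/1044 - √86/2088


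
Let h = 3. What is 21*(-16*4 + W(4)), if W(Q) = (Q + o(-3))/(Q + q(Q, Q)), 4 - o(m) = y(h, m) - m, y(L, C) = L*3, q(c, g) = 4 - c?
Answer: -1365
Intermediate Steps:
y(L, C) = 3*L
o(m) = -5 + m (o(m) = 4 - (3*3 - m) = 4 - (9 - m) = 4 + (-9 + m) = -5 + m)
W(Q) = -2 + Q/4 (W(Q) = (Q + (-5 - 3))/(Q + (4 - Q)) = (Q - 8)/4 = (-8 + Q)*(¼) = -2 + Q/4)
21*(-16*4 + W(4)) = 21*(-16*4 + (-2 + (¼)*4)) = 21*(-64 + (-2 + 1)) = 21*(-64 - 1) = 21*(-65) = -1365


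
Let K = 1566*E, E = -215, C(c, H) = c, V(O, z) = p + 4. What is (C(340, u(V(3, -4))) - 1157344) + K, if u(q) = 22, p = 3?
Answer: -1493694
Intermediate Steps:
V(O, z) = 7 (V(O, z) = 3 + 4 = 7)
K = -336690 (K = 1566*(-215) = -336690)
(C(340, u(V(3, -4))) - 1157344) + K = (340 - 1157344) - 336690 = -1157004 - 336690 = -1493694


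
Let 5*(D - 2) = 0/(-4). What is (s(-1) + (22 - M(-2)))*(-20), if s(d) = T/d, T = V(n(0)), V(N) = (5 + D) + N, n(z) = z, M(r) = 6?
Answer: -180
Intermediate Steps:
D = 2 (D = 2 + (0/(-4))/5 = 2 + (0*(-¼))/5 = 2 + (⅕)*0 = 2 + 0 = 2)
V(N) = 7 + N (V(N) = (5 + 2) + N = 7 + N)
T = 7 (T = 7 + 0 = 7)
s(d) = 7/d
(s(-1) + (22 - M(-2)))*(-20) = (7/(-1) + (22 - 1*6))*(-20) = (7*(-1) + (22 - 6))*(-20) = (-7 + 16)*(-20) = 9*(-20) = -180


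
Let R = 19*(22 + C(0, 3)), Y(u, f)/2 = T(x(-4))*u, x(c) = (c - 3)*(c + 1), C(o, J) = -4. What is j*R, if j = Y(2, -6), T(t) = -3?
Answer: -4104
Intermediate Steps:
x(c) = (1 + c)*(-3 + c) (x(c) = (-3 + c)*(1 + c) = (1 + c)*(-3 + c))
Y(u, f) = -6*u (Y(u, f) = 2*(-3*u) = -6*u)
j = -12 (j = -6*2 = -12)
R = 342 (R = 19*(22 - 4) = 19*18 = 342)
j*R = -12*342 = -4104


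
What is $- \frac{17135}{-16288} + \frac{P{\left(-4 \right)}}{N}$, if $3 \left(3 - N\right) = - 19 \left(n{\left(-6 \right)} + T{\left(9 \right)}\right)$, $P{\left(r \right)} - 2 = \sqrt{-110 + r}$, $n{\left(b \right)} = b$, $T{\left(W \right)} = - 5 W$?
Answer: $\frac{42583}{40720} - \frac{i \sqrt{114}}{320} \approx 1.0458 - 0.033366 i$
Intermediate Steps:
$P{\left(r \right)} = 2 + \sqrt{-110 + r}$
$N = -320$ ($N = 3 - \frac{\left(-19\right) \left(-6 - 45\right)}{3} = 3 - \frac{\left(-19\right) \left(-51\right)}{3} = 3 - 323 = -320$)
$- \frac{17135}{-16288} + \frac{P{\left(-4 \right)}}{N} = - \frac{17135}{-16288} + \frac{2 + \sqrt{-110 - 4}}{-320} = \left(-17135\right) \left(- \frac{1}{16288}\right) + \left(2 + \sqrt{-114}\right) \left(- \frac{1}{320}\right) = \frac{17135}{16288} + \left(2 + i \sqrt{114}\right) \left(- \frac{1}{320}\right) = \frac{17135}{16288} - \left(\frac{1}{160} + \frac{i \sqrt{114}}{320}\right) = \frac{42583}{40720} - \frac{i \sqrt{114}}{320}$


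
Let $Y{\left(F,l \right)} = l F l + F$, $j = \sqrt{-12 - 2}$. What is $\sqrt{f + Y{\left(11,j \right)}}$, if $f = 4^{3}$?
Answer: $i \sqrt{79} \approx 8.8882 i$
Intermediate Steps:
$f = 64$
$j = i \sqrt{14}$ ($j = \sqrt{-14} = i \sqrt{14} \approx 3.7417 i$)
$Y{\left(F,l \right)} = F + F l^{2}$ ($Y{\left(F,l \right)} = F l l + F = F l^{2} + F = F + F l^{2}$)
$\sqrt{f + Y{\left(11,j \right)}} = \sqrt{64 + 11 \left(1 + \left(i \sqrt{14}\right)^{2}\right)} = \sqrt{64 + 11 \left(1 - 14\right)} = \sqrt{64 + 11 \left(-13\right)} = \sqrt{64 - 143} = \sqrt{-79} = i \sqrt{79}$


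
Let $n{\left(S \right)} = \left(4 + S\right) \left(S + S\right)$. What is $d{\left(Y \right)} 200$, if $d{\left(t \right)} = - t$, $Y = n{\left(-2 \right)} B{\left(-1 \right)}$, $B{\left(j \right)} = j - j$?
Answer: $0$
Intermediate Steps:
$n{\left(S \right)} = 2 S \left(4 + S\right)$ ($n{\left(S \right)} = \left(4 + S\right) 2 S = 2 S \left(4 + S\right)$)
$B{\left(j \right)} = 0$
$Y = 0$ ($Y = 2 \left(-2\right) \left(4 - 2\right) 0 = 2 \left(-2\right) 2 \cdot 0 = \left(-8\right) 0 = 0$)
$d{\left(Y \right)} 200 = \left(-1\right) 0 \cdot 200 = 0 \cdot 200 = 0$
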